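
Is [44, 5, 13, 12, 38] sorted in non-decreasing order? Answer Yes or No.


Check consecutive pairs:
  44 <= 5? False
  5 <= 13? True
  13 <= 12? False
  12 <= 38? True
2 consecutive pair(s) are out of order, so the list is not sorted.
Final answer: No


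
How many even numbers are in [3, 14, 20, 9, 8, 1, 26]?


Check each element:
  3 is odd
  14 is even
  20 is even
  9 is odd
  8 is even
  1 is odd
  26 is even
Evens: [14, 20, 8, 26]
Count of evens = 4
Final answer: 4


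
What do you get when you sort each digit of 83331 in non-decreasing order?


The number 83331 has digits: 8, 3, 3, 3, 1
Sorted: 1, 3, 3, 3, 8
Joining the sorted digits gives the result.
Final answer: 13338


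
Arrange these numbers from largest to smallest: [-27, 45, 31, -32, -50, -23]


Original list: [-27, 45, 31, -32, -50, -23]
Repeatedly take the largest remaining element:
  Remaining [-27, 45, 31, -32, -50, -23] -> largest is 45
  Remaining [-27, 31, -32, -50, -23] -> largest is 31
  Remaining [-27, -32, -50, -23] -> largest is -23
  Remaining [-27, -32, -50] -> largest is -27
  Remaining [-32, -50] -> largest is -32
  Remaining [-50] -> largest is -50
Collecting the picks in order gives the descending list.
Final answer: [45, 31, -23, -27, -32, -50]


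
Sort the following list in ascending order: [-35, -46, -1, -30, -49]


Original list: [-35, -46, -1, -30, -49]
Repeatedly take the smallest remaining element:
  Remaining [-35, -46, -1, -30, -49] -> smallest is -49
  Remaining [-35, -46, -1, -30] -> smallest is -46
  Remaining [-35, -1, -30] -> smallest is -35
  Remaining [-1, -30] -> smallest is -30
  Remaining [-1] -> smallest is -1
Collecting the picks in order gives the sorted list.
Final answer: [-49, -46, -35, -30, -1]


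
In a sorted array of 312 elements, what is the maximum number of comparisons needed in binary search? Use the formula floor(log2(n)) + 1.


Binary search halves the search space each step.
Maximum comparisons = floor(log2(312)) + 1
log2(312) = 8.2854
floor(log2(312)) = 8, so 8 + 1 = 9
Final answer: 9


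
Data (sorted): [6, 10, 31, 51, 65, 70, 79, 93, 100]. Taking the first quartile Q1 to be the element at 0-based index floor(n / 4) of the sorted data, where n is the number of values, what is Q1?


The list has n = 9 elements.
Q1 index = floor(9 / 4) = floor(2.25) = 2
Counting from index 0 in the sorted data, the element at index 2 is 31.
Final answer: 31


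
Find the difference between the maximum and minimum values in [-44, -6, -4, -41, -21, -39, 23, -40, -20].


Maximum value: 23
Minimum value: -44
Range = 23 - (-44) = 67
Final answer: 67


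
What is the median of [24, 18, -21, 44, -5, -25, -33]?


First, sort the list: [-33, -25, -21, -5, 18, 24, 44]
The list has 7 elements (odd count).
The middle index is 3 (0-based), and the element there is -5.
Final answer: -5


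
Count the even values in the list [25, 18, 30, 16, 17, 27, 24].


Check each element:
  25 is odd
  18 is even
  30 is even
  16 is even
  17 is odd
  27 is odd
  24 is even
Evens: [18, 30, 16, 24]
Count of evens = 4
Final answer: 4


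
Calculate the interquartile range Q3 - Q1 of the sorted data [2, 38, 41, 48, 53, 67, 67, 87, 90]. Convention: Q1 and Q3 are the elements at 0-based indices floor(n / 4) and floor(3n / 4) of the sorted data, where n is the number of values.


The data has n = 9 elements.
Q1 index = floor(9 / 4) = floor(2.25) = 2; Q3 index = floor(3 * 9 / 4) = floor(6.75) = 6
Q1 = element at index 2 = 41
Q3 = element at index 6 = 67
IQR = 67 - 41 = 26
Final answer: 26


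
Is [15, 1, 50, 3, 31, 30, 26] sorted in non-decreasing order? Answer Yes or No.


Check consecutive pairs:
  15 <= 1? False
  1 <= 50? True
  50 <= 3? False
  3 <= 31? True
  31 <= 30? False
  30 <= 26? False
4 consecutive pair(s) are out of order, so the list is not sorted.
Final answer: No


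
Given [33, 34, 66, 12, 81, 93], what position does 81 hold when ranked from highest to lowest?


Sort descending: [93, 81, 66, 34, 33, 12]
Find 81 in the sorted list.
81 is at position 2.
Final answer: 2


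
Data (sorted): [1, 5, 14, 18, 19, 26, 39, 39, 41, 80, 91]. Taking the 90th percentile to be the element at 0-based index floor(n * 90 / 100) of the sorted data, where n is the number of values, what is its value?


The dataset has n = 11 elements.
Index = floor(11 * 90 / 100) = floor(990 / 100) = floor(9.9) = 9
Counting from index 0 in the sorted data, the element at index 9 is 80.
Final answer: 80


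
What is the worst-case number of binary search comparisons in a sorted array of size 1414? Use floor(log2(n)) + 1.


Binary search halves the search space each step.
Maximum comparisons = floor(log2(1414)) + 1
log2(1414) = 10.4656
floor(log2(1414)) = 10, so 10 + 1 = 11
Final answer: 11


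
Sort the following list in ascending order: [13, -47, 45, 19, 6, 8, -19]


Original list: [13, -47, 45, 19, 6, 8, -19]
Repeatedly take the smallest remaining element:
  Remaining [13, -47, 45, 19, 6, 8, -19] -> smallest is -47
  Remaining [13, 45, 19, 6, 8, -19] -> smallest is -19
  Remaining [13, 45, 19, 6, 8] -> smallest is 6
  Remaining [13, 45, 19, 8] -> smallest is 8
  Remaining [13, 45, 19] -> smallest is 13
  Remaining [45, 19] -> smallest is 19
  Remaining [45] -> smallest is 45
Collecting the picks in order gives the sorted list.
Final answer: [-47, -19, 6, 8, 13, 19, 45]


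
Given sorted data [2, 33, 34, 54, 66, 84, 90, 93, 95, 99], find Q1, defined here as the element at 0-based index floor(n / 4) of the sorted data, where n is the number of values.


The list has n = 10 elements.
Q1 index = floor(10 / 4) = floor(2.5) = 2
Counting from index 0 in the sorted data, the element at index 2 is 34.
Final answer: 34


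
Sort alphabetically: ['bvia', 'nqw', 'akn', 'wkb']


Compare strings character by character (the first differing letter decides):
  'akn' < 'bvia' since 'a' < 'b' at position 1
  'bvia' < 'nqw' since 'b' < 'n' at position 1
  'nqw' < 'wkb' since 'n' < 'w' at position 1
Chaining these comparisons gives the alphabetical order.
Final answer: ['akn', 'bvia', 'nqw', 'wkb']


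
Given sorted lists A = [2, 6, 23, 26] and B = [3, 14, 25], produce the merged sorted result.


List A: [2, 6, 23, 26]
List B: [3, 14, 25]
Repeatedly compare the front elements and take the smaller:
  2 vs 3 -> take 2
  6 vs 3 -> take 3
  6 vs 14 -> take 6
  23 vs 14 -> take 14
  23 vs 25 -> take 23
  26 vs 25 -> take 25
  B is exhausted; append the rest of A: [26]
Final answer: [2, 3, 6, 14, 23, 25, 26]


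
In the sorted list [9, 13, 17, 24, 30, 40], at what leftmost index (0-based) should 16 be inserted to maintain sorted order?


List is sorted: [9, 13, 17, 24, 30, 40]
We need the leftmost position where 16 can be inserted, i.e. the first index whose element is >= 16 (or the end of the list if none is).
Binary search with low=0, high=6 (0-based indices):
  low=0, high=6, mid=3: a[3]=24 >= 16, so high = 3
  low=0, high=3, mid=1: a[1]=13 < 16, so low = 2
  low=2, high=3, mid=2: a[2]=17 >= 16, so high = 2
Now low = high = 2, so the insertion index is 2.
Final answer: 2


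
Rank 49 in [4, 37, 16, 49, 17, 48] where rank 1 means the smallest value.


Sort ascending: [4, 16, 17, 37, 48, 49]
Find 49 in the sorted list.
49 is at position 6 (1-indexed).
Final answer: 6


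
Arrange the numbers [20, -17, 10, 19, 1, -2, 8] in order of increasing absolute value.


Compute absolute values:
  |20| = 20
  |-17| = 17
  |10| = 10
  |19| = 19
  |1| = 1
  |-2| = 2
  |8| = 8
Absolute values in increasing order: 1 < 2 < 8 < 10 < 17 < 19 < 20
Listing the original numbers in that order gives the answer.
Final answer: [1, -2, 8, 10, -17, 19, 20]


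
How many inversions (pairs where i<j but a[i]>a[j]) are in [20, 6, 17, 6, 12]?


For each element, count the later elements that are smaller than it:
  20 (index 0): smaller elements after it = [6, 17, 6, 12] -> 4
  6 (index 1): smaller elements after it = [] -> 0
  17 (index 2): smaller elements after it = [6, 12] -> 2
  6 (index 3): smaller elements after it = [] -> 0
Total inversions = 4 + 0 + 2 + 0 = 6
Final answer: 6


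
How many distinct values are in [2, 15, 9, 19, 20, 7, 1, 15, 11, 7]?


List all unique values:
Distinct values: [1, 2, 7, 9, 11, 15, 19, 20]
Count = 8
Final answer: 8


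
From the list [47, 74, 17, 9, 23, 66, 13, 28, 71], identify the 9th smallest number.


Sort ascending: [9, 13, 17, 23, 28, 47, 66, 71, 74]
The 9th element (1-indexed) is at index 8.
Value = 74
Final answer: 74


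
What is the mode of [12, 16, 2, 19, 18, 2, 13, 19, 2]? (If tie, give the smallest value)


Count the frequency of each value:
  2 appears 3 time(s)
  12 appears 1 time(s)
  13 appears 1 time(s)
  16 appears 1 time(s)
  18 appears 1 time(s)
  19 appears 2 time(s)
Maximum frequency is 3.
Only 2 reaches that frequency, so it is the mode.
Final answer: 2


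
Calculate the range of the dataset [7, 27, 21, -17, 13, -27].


Maximum value: 27
Minimum value: -27
Range = 27 - (-27) = 54
Final answer: 54


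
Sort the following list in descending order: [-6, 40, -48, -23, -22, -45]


Original list: [-6, 40, -48, -23, -22, -45]
Repeatedly take the largest remaining element:
  Remaining [-6, 40, -48, -23, -22, -45] -> largest is 40
  Remaining [-6, -48, -23, -22, -45] -> largest is -6
  Remaining [-48, -23, -22, -45] -> largest is -22
  Remaining [-48, -23, -45] -> largest is -23
  Remaining [-48, -45] -> largest is -45
  Remaining [-48] -> largest is -48
Collecting the picks in order gives the descending list.
Final answer: [40, -6, -22, -23, -45, -48]


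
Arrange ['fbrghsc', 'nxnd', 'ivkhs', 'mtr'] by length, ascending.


Compute lengths:
  'fbrghsc' has length 7
  'nxnd' has length 4
  'ivkhs' has length 5
  'mtr' has length 3
Lengths in increasing order: 3 < 4 < 5 < 7
Listing the words in that order gives the answer.
Final answer: ['mtr', 'nxnd', 'ivkhs', 'fbrghsc']


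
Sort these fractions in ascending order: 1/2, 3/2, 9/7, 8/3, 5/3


Convert to decimal for comparison:
  1/2 = 0.5
  3/2 = 1.5
  9/7 = 1.2857
  8/3 = 2.6667
  5/3 = 1.6667
Decimals in increasing order: 0.5 < 1.2857 < 1.5 < 1.6667 < 2.6667
Writing each back as its fraction gives the sorted order.
Final answer: 1/2, 9/7, 3/2, 5/3, 8/3


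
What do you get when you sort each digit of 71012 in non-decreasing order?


The number 71012 has digits: 7, 1, 0, 1, 2
Sorted: 0, 1, 1, 2, 7
Joining the sorted digits gives the result.
Final answer: 01127


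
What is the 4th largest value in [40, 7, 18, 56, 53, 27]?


Sort descending: [56, 53, 40, 27, 18, 7]
The 4th element (1-indexed) is at index 3.
Value = 27
Final answer: 27


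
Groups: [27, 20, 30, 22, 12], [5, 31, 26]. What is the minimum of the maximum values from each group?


Find max of each group:
  Group 1: [27, 20, 30, 22, 12] -> max = 30
  Group 2: [5, 31, 26] -> max = 31
Maxes: [30, 31]
Minimum of maxes = 30
Final answer: 30


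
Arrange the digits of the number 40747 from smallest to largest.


The number 40747 has digits: 4, 0, 7, 4, 7
Sorted: 0, 4, 4, 7, 7
Joining the sorted digits gives the result.
Final answer: 04477


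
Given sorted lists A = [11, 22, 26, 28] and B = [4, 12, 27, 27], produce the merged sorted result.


List A: [11, 22, 26, 28]
List B: [4, 12, 27, 27]
Repeatedly compare the front elements and take the smaller:
  11 vs 4 -> take 4
  11 vs 12 -> take 11
  22 vs 12 -> take 12
  22 vs 27 -> take 22
  26 vs 27 -> take 26
  28 vs 27 -> take 27
  28 vs 27 -> take 27
  B is exhausted; append the rest of A: [28]
Final answer: [4, 11, 12, 22, 26, 27, 27, 28]


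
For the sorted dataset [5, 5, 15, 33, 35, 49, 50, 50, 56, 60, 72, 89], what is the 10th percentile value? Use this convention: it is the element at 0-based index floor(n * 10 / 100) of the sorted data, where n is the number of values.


The dataset has n = 12 elements.
Index = floor(12 * 10 / 100) = floor(120 / 100) = floor(1.2) = 1
Counting from index 0 in the sorted data, the element at index 1 is 5.
Final answer: 5


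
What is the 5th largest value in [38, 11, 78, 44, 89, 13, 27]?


Sort descending: [89, 78, 44, 38, 27, 13, 11]
The 5th element (1-indexed) is at index 4.
Value = 27
Final answer: 27


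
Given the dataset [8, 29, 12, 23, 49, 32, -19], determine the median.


First, sort the list: [-19, 8, 12, 23, 29, 32, 49]
The list has 7 elements (odd count).
The middle index is 3 (0-based), and the element there is 23.
Final answer: 23


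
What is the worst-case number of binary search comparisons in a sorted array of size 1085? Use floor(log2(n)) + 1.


Binary search halves the search space each step.
Maximum comparisons = floor(log2(1085)) + 1
log2(1085) = 10.0835
floor(log2(1085)) = 10, so 10 + 1 = 11
Final answer: 11


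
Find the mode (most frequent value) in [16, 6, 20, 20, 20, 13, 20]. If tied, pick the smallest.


Count the frequency of each value:
  6 appears 1 time(s)
  13 appears 1 time(s)
  16 appears 1 time(s)
  20 appears 4 time(s)
Maximum frequency is 4.
Only 20 reaches that frequency, so it is the mode.
Final answer: 20


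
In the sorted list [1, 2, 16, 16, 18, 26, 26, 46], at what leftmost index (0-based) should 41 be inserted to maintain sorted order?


List is sorted: [1, 2, 16, 16, 18, 26, 26, 46]
We need the leftmost position where 41 can be inserted, i.e. the first index whose element is >= 41 (or the end of the list if none is).
Binary search with low=0, high=8 (0-based indices):
  low=0, high=8, mid=4: a[4]=18 < 41, so low = 5
  low=5, high=8, mid=6: a[6]=26 < 41, so low = 7
  low=7, high=8, mid=7: a[7]=46 >= 41, so high = 7
Now low = high = 7, so the insertion index is 7.
Final answer: 7


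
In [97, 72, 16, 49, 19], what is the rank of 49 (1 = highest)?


Sort descending: [97, 72, 49, 19, 16]
Find 49 in the sorted list.
49 is at position 3.
Final answer: 3


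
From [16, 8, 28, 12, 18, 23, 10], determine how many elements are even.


Check each element:
  16 is even
  8 is even
  28 is even
  12 is even
  18 is even
  23 is odd
  10 is even
Evens: [16, 8, 28, 12, 18, 10]
Count of evens = 6
Final answer: 6


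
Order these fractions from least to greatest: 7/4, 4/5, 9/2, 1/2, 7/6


Convert to decimal for comparison:
  7/4 = 1.75
  4/5 = 0.8
  9/2 = 4.5
  1/2 = 0.5
  7/6 = 1.1667
Decimals in increasing order: 0.5 < 0.8 < 1.1667 < 1.75 < 4.5
Writing each back as its fraction gives the sorted order.
Final answer: 1/2, 4/5, 7/6, 7/4, 9/2


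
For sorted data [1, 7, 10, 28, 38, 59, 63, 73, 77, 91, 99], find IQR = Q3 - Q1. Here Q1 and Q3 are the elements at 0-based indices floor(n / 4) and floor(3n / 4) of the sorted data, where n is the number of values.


The data has n = 11 elements.
Q1 index = floor(11 / 4) = floor(2.75) = 2; Q3 index = floor(3 * 11 / 4) = floor(8.25) = 8
Q1 = element at index 2 = 10
Q3 = element at index 8 = 77
IQR = 77 - 10 = 67
Final answer: 67


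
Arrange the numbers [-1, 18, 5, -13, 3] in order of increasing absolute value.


Compute absolute values:
  |-1| = 1
  |18| = 18
  |5| = 5
  |-13| = 13
  |3| = 3
Absolute values in increasing order: 1 < 3 < 5 < 13 < 18
Listing the original numbers in that order gives the answer.
Final answer: [-1, 3, 5, -13, 18]


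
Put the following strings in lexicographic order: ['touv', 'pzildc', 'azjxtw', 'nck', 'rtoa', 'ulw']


Compare strings character by character (the first differing letter decides):
  'azjxtw' < 'nck' since 'a' < 'n' at position 1
  'nck' < 'pzildc' since 'n' < 'p' at position 1
  'pzildc' < 'rtoa' since 'p' < 'r' at position 1
  'rtoa' < 'touv' since 'r' < 't' at position 1
  'touv' < 'ulw' since 't' < 'u' at position 1
Chaining these comparisons gives the alphabetical order.
Final answer: ['azjxtw', 'nck', 'pzildc', 'rtoa', 'touv', 'ulw']


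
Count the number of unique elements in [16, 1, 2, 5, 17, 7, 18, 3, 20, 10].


List all unique values:
Distinct values: [1, 2, 3, 5, 7, 10, 16, 17, 18, 20]
Count = 10
Final answer: 10


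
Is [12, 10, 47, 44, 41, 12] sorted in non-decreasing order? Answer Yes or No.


Check consecutive pairs:
  12 <= 10? False
  10 <= 47? True
  47 <= 44? False
  44 <= 41? False
  41 <= 12? False
4 consecutive pair(s) are out of order, so the list is not sorted.
Final answer: No


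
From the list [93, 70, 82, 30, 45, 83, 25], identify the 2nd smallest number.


Sort ascending: [25, 30, 45, 70, 82, 83, 93]
The 2nd element (1-indexed) is at index 1.
Value = 30
Final answer: 30


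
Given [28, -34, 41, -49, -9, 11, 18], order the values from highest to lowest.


Original list: [28, -34, 41, -49, -9, 11, 18]
Repeatedly take the largest remaining element:
  Remaining [28, -34, 41, -49, -9, 11, 18] -> largest is 41
  Remaining [28, -34, -49, -9, 11, 18] -> largest is 28
  Remaining [-34, -49, -9, 11, 18] -> largest is 18
  Remaining [-34, -49, -9, 11] -> largest is 11
  Remaining [-34, -49, -9] -> largest is -9
  Remaining [-34, -49] -> largest is -34
  Remaining [-49] -> largest is -49
Collecting the picks in order gives the descending list.
Final answer: [41, 28, 18, 11, -9, -34, -49]


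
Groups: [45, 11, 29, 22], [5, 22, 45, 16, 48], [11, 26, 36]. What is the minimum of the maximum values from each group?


Find max of each group:
  Group 1: [45, 11, 29, 22] -> max = 45
  Group 2: [5, 22, 45, 16, 48] -> max = 48
  Group 3: [11, 26, 36] -> max = 36
Maxes: [45, 48, 36]
Minimum of maxes = 36
Final answer: 36


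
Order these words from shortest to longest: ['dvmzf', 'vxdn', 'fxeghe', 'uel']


Compute lengths:
  'dvmzf' has length 5
  'vxdn' has length 4
  'fxeghe' has length 6
  'uel' has length 3
Lengths in increasing order: 3 < 4 < 5 < 6
Listing the words in that order gives the answer.
Final answer: ['uel', 'vxdn', 'dvmzf', 'fxeghe']


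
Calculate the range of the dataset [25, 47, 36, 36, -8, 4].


Maximum value: 47
Minimum value: -8
Range = 47 - (-8) = 55
Final answer: 55


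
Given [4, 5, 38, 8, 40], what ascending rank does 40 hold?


Sort ascending: [4, 5, 8, 38, 40]
Find 40 in the sorted list.
40 is at position 5 (1-indexed).
Final answer: 5


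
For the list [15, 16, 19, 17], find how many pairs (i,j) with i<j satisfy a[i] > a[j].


For each element, count the later elements that are smaller than it:
  15 (index 0): smaller elements after it = [] -> 0
  16 (index 1): smaller elements after it = [] -> 0
  19 (index 2): smaller elements after it = [17] -> 1
Total inversions = 0 + 0 + 1 = 1
Final answer: 1


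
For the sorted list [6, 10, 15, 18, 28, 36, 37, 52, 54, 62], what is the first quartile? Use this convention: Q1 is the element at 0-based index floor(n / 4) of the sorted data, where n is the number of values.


The list has n = 10 elements.
Q1 index = floor(10 / 4) = floor(2.5) = 2
Counting from index 0 in the sorted data, the element at index 2 is 15.
Final answer: 15


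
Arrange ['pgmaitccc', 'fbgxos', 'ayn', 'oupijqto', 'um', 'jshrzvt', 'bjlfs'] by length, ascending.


Compute lengths:
  'pgmaitccc' has length 9
  'fbgxos' has length 6
  'ayn' has length 3
  'oupijqto' has length 8
  'um' has length 2
  'jshrzvt' has length 7
  'bjlfs' has length 5
Lengths in increasing order: 2 < 3 < 5 < 6 < 7 < 8 < 9
Listing the words in that order gives the answer.
Final answer: ['um', 'ayn', 'bjlfs', 'fbgxos', 'jshrzvt', 'oupijqto', 'pgmaitccc']


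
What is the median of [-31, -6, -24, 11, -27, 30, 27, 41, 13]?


First, sort the list: [-31, -27, -24, -6, 11, 13, 27, 30, 41]
The list has 9 elements (odd count).
The middle index is 4 (0-based), and the element there is 11.
Final answer: 11


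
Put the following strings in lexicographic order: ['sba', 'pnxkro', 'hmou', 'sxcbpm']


Compare strings character by character (the first differing letter decides):
  'hmou' < 'pnxkro' since 'h' < 'p' at position 1
  'pnxkro' < 'sba' since 'p' < 's' at position 1
  'sba' < 'sxcbpm' since 'b' < 'x' at position 2
Chaining these comparisons gives the alphabetical order.
Final answer: ['hmou', 'pnxkro', 'sba', 'sxcbpm']


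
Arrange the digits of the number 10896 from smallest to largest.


The number 10896 has digits: 1, 0, 8, 9, 6
Sorted: 0, 1, 6, 8, 9
Joining the sorted digits gives the result.
Final answer: 01689


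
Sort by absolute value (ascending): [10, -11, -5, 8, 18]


Compute absolute values:
  |10| = 10
  |-11| = 11
  |-5| = 5
  |8| = 8
  |18| = 18
Absolute values in increasing order: 5 < 8 < 10 < 11 < 18
Listing the original numbers in that order gives the answer.
Final answer: [-5, 8, 10, -11, 18]


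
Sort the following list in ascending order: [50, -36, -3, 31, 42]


Original list: [50, -36, -3, 31, 42]
Repeatedly take the smallest remaining element:
  Remaining [50, -36, -3, 31, 42] -> smallest is -36
  Remaining [50, -3, 31, 42] -> smallest is -3
  Remaining [50, 31, 42] -> smallest is 31
  Remaining [50, 42] -> smallest is 42
  Remaining [50] -> smallest is 50
Collecting the picks in order gives the sorted list.
Final answer: [-36, -3, 31, 42, 50]


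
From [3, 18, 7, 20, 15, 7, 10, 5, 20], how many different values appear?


List all unique values:
Distinct values: [3, 5, 7, 10, 15, 18, 20]
Count = 7
Final answer: 7


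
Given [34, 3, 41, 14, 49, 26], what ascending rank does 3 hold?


Sort ascending: [3, 14, 26, 34, 41, 49]
Find 3 in the sorted list.
3 is at position 1 (1-indexed).
Final answer: 1


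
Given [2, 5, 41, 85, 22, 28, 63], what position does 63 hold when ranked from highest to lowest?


Sort descending: [85, 63, 41, 28, 22, 5, 2]
Find 63 in the sorted list.
63 is at position 2.
Final answer: 2


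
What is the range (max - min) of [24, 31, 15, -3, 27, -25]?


Maximum value: 31
Minimum value: -25
Range = 31 - (-25) = 56
Final answer: 56


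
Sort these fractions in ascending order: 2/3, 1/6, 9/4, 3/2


Convert to decimal for comparison:
  2/3 = 0.6667
  1/6 = 0.1667
  9/4 = 2.25
  3/2 = 1.5
Decimals in increasing order: 0.1667 < 0.6667 < 1.5 < 2.25
Writing each back as its fraction gives the sorted order.
Final answer: 1/6, 2/3, 3/2, 9/4


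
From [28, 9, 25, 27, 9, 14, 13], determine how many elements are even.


Check each element:
  28 is even
  9 is odd
  25 is odd
  27 is odd
  9 is odd
  14 is even
  13 is odd
Evens: [28, 14]
Count of evens = 2
Final answer: 2


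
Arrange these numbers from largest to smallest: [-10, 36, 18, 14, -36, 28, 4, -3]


Original list: [-10, 36, 18, 14, -36, 28, 4, -3]
Repeatedly take the largest remaining element:
  Remaining [-10, 36, 18, 14, -36, 28, 4, -3] -> largest is 36
  Remaining [-10, 18, 14, -36, 28, 4, -3] -> largest is 28
  Remaining [-10, 18, 14, -36, 4, -3] -> largest is 18
  Remaining [-10, 14, -36, 4, -3] -> largest is 14
  Remaining [-10, -36, 4, -3] -> largest is 4
  Remaining [-10, -36, -3] -> largest is -3
  Remaining [-10, -36] -> largest is -10
  Remaining [-36] -> largest is -36
Collecting the picks in order gives the descending list.
Final answer: [36, 28, 18, 14, 4, -3, -10, -36]


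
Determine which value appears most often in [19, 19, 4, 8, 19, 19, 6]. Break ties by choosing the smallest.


Count the frequency of each value:
  4 appears 1 time(s)
  6 appears 1 time(s)
  8 appears 1 time(s)
  19 appears 4 time(s)
Maximum frequency is 4.
Only 19 reaches that frequency, so it is the mode.
Final answer: 19


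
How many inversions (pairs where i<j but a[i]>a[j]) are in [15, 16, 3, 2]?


For each element, count the later elements that are smaller than it:
  15 (index 0): smaller elements after it = [3, 2] -> 2
  16 (index 1): smaller elements after it = [3, 2] -> 2
  3 (index 2): smaller elements after it = [2] -> 1
Total inversions = 2 + 2 + 1 = 5
Final answer: 5


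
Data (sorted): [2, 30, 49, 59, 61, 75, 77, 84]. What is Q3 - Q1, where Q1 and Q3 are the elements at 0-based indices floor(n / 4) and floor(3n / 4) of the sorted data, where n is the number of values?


The data has n = 8 elements.
Q1 index = floor(8 / 4) = floor(2) = 2; Q3 index = floor(3 * 8 / 4) = floor(6) = 6
Q1 = element at index 2 = 49
Q3 = element at index 6 = 77
IQR = 77 - 49 = 28
Final answer: 28


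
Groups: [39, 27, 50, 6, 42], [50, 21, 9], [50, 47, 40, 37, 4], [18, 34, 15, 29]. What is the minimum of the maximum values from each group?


Find max of each group:
  Group 1: [39, 27, 50, 6, 42] -> max = 50
  Group 2: [50, 21, 9] -> max = 50
  Group 3: [50, 47, 40, 37, 4] -> max = 50
  Group 4: [18, 34, 15, 29] -> max = 34
Maxes: [50, 50, 50, 34]
Minimum of maxes = 34
Final answer: 34


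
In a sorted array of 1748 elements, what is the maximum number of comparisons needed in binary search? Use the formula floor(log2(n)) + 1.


Binary search halves the search space each step.
Maximum comparisons = floor(log2(1748)) + 1
log2(1748) = 10.7715
floor(log2(1748)) = 10, so 10 + 1 = 11
Final answer: 11


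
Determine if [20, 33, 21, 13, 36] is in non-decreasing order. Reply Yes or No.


Check consecutive pairs:
  20 <= 33? True
  33 <= 21? False
  21 <= 13? False
  13 <= 36? True
2 consecutive pair(s) are out of order, so the list is not sorted.
Final answer: No


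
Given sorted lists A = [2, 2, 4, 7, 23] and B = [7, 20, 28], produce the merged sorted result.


List A: [2, 2, 4, 7, 23]
List B: [7, 20, 28]
Repeatedly compare the front elements and take the smaller:
  2 vs 7 -> take 2
  2 vs 7 -> take 2
  4 vs 7 -> take 4
  7 vs 7 -> take 7
  23 vs 7 -> take 7
  23 vs 20 -> take 20
  23 vs 28 -> take 23
  A is exhausted; append the rest of B: [28]
Final answer: [2, 2, 4, 7, 7, 20, 23, 28]


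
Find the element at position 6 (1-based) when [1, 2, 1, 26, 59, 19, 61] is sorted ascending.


Sort ascending: [1, 1, 2, 19, 26, 59, 61]
The 6th element (1-indexed) is at index 5.
Value = 59
Final answer: 59


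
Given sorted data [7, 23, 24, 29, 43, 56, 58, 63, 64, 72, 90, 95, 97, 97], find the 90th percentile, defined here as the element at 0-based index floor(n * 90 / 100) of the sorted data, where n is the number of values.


The dataset has n = 14 elements.
Index = floor(14 * 90 / 100) = floor(1260 / 100) = floor(12.6) = 12
Counting from index 0 in the sorted data, the element at index 12 is 97.
Final answer: 97


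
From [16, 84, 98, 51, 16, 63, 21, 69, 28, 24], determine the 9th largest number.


Sort descending: [98, 84, 69, 63, 51, 28, 24, 21, 16, 16]
The 9th element (1-indexed) is at index 8.
Value = 16
Final answer: 16


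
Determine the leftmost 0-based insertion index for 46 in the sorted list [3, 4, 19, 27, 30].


List is sorted: [3, 4, 19, 27, 30]
We need the leftmost position where 46 can be inserted, i.e. the first index whose element is >= 46 (or the end of the list if none is).
Binary search with low=0, high=5 (0-based indices):
  low=0, high=5, mid=2: a[2]=19 < 46, so low = 3
  low=3, high=5, mid=4: a[4]=30 < 46, so low = 5
Now low = high = 5, so the insertion index is 5.
Final answer: 5


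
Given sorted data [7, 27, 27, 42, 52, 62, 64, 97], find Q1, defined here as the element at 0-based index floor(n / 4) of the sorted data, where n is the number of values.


The list has n = 8 elements.
Q1 index = floor(8 / 4) = floor(2) = 2
Counting from index 0 in the sorted data, the element at index 2 is 27.
Final answer: 27


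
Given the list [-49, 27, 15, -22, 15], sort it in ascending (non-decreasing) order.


Original list: [-49, 27, 15, -22, 15]
Repeatedly take the smallest remaining element:
  Remaining [-49, 27, 15, -22, 15] -> smallest is -49
  Remaining [27, 15, -22, 15] -> smallest is -22
  Remaining [27, 15, 15] -> smallest is 15
  Remaining [27, 15] -> smallest is 15
  Remaining [27] -> smallest is 27
Collecting the picks in order gives the sorted list.
Final answer: [-49, -22, 15, 15, 27]


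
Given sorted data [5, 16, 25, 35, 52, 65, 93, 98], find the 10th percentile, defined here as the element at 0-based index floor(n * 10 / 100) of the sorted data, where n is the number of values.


The dataset has n = 8 elements.
Index = floor(8 * 10 / 100) = floor(80 / 100) = floor(0.8) = 0
Counting from index 0 in the sorted data, the element at index 0 is 5.
Final answer: 5


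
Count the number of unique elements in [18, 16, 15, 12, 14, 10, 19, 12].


List all unique values:
Distinct values: [10, 12, 14, 15, 16, 18, 19]
Count = 7
Final answer: 7


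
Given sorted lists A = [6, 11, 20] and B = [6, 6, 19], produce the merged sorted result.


List A: [6, 11, 20]
List B: [6, 6, 19]
Repeatedly compare the front elements and take the smaller:
  6 vs 6 -> take 6
  11 vs 6 -> take 6
  11 vs 6 -> take 6
  11 vs 19 -> take 11
  20 vs 19 -> take 19
  B is exhausted; append the rest of A: [20]
Final answer: [6, 6, 6, 11, 19, 20]


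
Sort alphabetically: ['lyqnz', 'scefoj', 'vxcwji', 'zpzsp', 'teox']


Compare strings character by character (the first differing letter decides):
  'lyqnz' < 'scefoj' since 'l' < 's' at position 1
  'scefoj' < 'teox' since 's' < 't' at position 1
  'teox' < 'vxcwji' since 't' < 'v' at position 1
  'vxcwji' < 'zpzsp' since 'v' < 'z' at position 1
Chaining these comparisons gives the alphabetical order.
Final answer: ['lyqnz', 'scefoj', 'teox', 'vxcwji', 'zpzsp']


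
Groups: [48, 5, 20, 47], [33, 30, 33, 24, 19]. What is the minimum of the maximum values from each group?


Find max of each group:
  Group 1: [48, 5, 20, 47] -> max = 48
  Group 2: [33, 30, 33, 24, 19] -> max = 33
Maxes: [48, 33]
Minimum of maxes = 33
Final answer: 33


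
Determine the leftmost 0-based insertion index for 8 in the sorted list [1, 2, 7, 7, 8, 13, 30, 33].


List is sorted: [1, 2, 7, 7, 8, 13, 30, 33]
We need the leftmost position where 8 can be inserted, i.e. the first index whose element is >= 8 (or the end of the list if none is).
Binary search with low=0, high=8 (0-based indices):
  low=0, high=8, mid=4: a[4]=8 >= 8, so high = 4
  low=0, high=4, mid=2: a[2]=7 < 8, so low = 3
  low=3, high=4, mid=3: a[3]=7 < 8, so low = 4
Now low = high = 4, so the insertion index is 4.
Final answer: 4


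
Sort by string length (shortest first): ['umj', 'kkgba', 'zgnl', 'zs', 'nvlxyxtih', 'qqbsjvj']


Compute lengths:
  'umj' has length 3
  'kkgba' has length 5
  'zgnl' has length 4
  'zs' has length 2
  'nvlxyxtih' has length 9
  'qqbsjvj' has length 7
Lengths in increasing order: 2 < 3 < 4 < 5 < 7 < 9
Listing the words in that order gives the answer.
Final answer: ['zs', 'umj', 'zgnl', 'kkgba', 'qqbsjvj', 'nvlxyxtih']


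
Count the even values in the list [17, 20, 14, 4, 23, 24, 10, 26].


Check each element:
  17 is odd
  20 is even
  14 is even
  4 is even
  23 is odd
  24 is even
  10 is even
  26 is even
Evens: [20, 14, 4, 24, 10, 26]
Count of evens = 6
Final answer: 6


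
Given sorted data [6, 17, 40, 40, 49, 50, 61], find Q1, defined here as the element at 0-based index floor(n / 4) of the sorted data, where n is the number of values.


The list has n = 7 elements.
Q1 index = floor(7 / 4) = floor(1.75) = 1
Counting from index 0 in the sorted data, the element at index 1 is 17.
Final answer: 17


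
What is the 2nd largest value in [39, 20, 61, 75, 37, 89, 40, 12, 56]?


Sort descending: [89, 75, 61, 56, 40, 39, 37, 20, 12]
The 2nd element (1-indexed) is at index 1.
Value = 75
Final answer: 75


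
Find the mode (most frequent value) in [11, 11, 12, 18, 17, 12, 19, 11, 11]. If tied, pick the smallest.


Count the frequency of each value:
  11 appears 4 time(s)
  12 appears 2 time(s)
  17 appears 1 time(s)
  18 appears 1 time(s)
  19 appears 1 time(s)
Maximum frequency is 4.
Only 11 reaches that frequency, so it is the mode.
Final answer: 11


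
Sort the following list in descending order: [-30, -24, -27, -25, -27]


Original list: [-30, -24, -27, -25, -27]
Repeatedly take the largest remaining element:
  Remaining [-30, -24, -27, -25, -27] -> largest is -24
  Remaining [-30, -27, -25, -27] -> largest is -25
  Remaining [-30, -27, -27] -> largest is -27
  Remaining [-30, -27] -> largest is -27
  Remaining [-30] -> largest is -30
Collecting the picks in order gives the descending list.
Final answer: [-24, -25, -27, -27, -30]


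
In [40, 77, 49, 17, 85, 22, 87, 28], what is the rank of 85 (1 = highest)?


Sort descending: [87, 85, 77, 49, 40, 28, 22, 17]
Find 85 in the sorted list.
85 is at position 2.
Final answer: 2


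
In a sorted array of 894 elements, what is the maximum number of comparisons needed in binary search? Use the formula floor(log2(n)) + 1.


Binary search halves the search space each step.
Maximum comparisons = floor(log2(894)) + 1
log2(894) = 9.8041
floor(log2(894)) = 9, so 9 + 1 = 10
Final answer: 10


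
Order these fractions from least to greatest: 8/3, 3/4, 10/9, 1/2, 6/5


Convert to decimal for comparison:
  8/3 = 2.6667
  3/4 = 0.75
  10/9 = 1.1111
  1/2 = 0.5
  6/5 = 1.2
Decimals in increasing order: 0.5 < 0.75 < 1.1111 < 1.2 < 2.6667
Writing each back as its fraction gives the sorted order.
Final answer: 1/2, 3/4, 10/9, 6/5, 8/3


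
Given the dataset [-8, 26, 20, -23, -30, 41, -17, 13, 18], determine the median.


First, sort the list: [-30, -23, -17, -8, 13, 18, 20, 26, 41]
The list has 9 elements (odd count).
The middle index is 4 (0-based), and the element there is 13.
Final answer: 13


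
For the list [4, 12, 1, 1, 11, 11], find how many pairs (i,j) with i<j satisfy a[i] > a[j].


For each element, count the later elements that are smaller than it:
  4 (index 0): smaller elements after it = [1, 1] -> 2
  12 (index 1): smaller elements after it = [1, 1, 11, 11] -> 4
  1 (index 2): smaller elements after it = [] -> 0
  1 (index 3): smaller elements after it = [] -> 0
  11 (index 4): smaller elements after it = [] -> 0
Total inversions = 2 + 4 + 0 + 0 + 0 = 6
Final answer: 6


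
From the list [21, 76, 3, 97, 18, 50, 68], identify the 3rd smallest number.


Sort ascending: [3, 18, 21, 50, 68, 76, 97]
The 3rd element (1-indexed) is at index 2.
Value = 21
Final answer: 21


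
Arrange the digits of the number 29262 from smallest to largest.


The number 29262 has digits: 2, 9, 2, 6, 2
Sorted: 2, 2, 2, 6, 9
Joining the sorted digits gives the result.
Final answer: 22269


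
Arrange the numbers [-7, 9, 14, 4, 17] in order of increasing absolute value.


Compute absolute values:
  |-7| = 7
  |9| = 9
  |14| = 14
  |4| = 4
  |17| = 17
Absolute values in increasing order: 4 < 7 < 9 < 14 < 17
Listing the original numbers in that order gives the answer.
Final answer: [4, -7, 9, 14, 17]


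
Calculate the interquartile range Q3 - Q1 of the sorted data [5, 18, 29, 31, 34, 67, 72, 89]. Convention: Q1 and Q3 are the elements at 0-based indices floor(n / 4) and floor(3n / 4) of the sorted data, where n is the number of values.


The data has n = 8 elements.
Q1 index = floor(8 / 4) = floor(2) = 2; Q3 index = floor(3 * 8 / 4) = floor(6) = 6
Q1 = element at index 2 = 29
Q3 = element at index 6 = 72
IQR = 72 - 29 = 43
Final answer: 43


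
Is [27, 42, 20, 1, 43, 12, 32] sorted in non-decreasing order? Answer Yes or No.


Check consecutive pairs:
  27 <= 42? True
  42 <= 20? False
  20 <= 1? False
  1 <= 43? True
  43 <= 12? False
  12 <= 32? True
3 consecutive pair(s) are out of order, so the list is not sorted.
Final answer: No


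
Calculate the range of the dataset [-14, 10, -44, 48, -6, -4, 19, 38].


Maximum value: 48
Minimum value: -44
Range = 48 - (-44) = 92
Final answer: 92


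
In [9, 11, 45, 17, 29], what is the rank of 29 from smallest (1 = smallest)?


Sort ascending: [9, 11, 17, 29, 45]
Find 29 in the sorted list.
29 is at position 4 (1-indexed).
Final answer: 4


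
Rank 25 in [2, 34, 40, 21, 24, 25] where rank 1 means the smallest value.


Sort ascending: [2, 21, 24, 25, 34, 40]
Find 25 in the sorted list.
25 is at position 4 (1-indexed).
Final answer: 4


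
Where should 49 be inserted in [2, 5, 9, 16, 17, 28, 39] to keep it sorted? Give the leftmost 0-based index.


List is sorted: [2, 5, 9, 16, 17, 28, 39]
We need the leftmost position where 49 can be inserted, i.e. the first index whose element is >= 49 (or the end of the list if none is).
Binary search with low=0, high=7 (0-based indices):
  low=0, high=7, mid=3: a[3]=16 < 49, so low = 4
  low=4, high=7, mid=5: a[5]=28 < 49, so low = 6
  low=6, high=7, mid=6: a[6]=39 < 49, so low = 7
Now low = high = 7, so the insertion index is 7.
Final answer: 7


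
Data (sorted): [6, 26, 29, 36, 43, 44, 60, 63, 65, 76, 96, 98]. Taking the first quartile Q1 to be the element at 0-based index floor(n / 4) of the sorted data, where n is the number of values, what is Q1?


The list has n = 12 elements.
Q1 index = floor(12 / 4) = floor(3) = 3
Counting from index 0 in the sorted data, the element at index 3 is 36.
Final answer: 36


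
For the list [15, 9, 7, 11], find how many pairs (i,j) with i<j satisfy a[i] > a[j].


For each element, count the later elements that are smaller than it:
  15 (index 0): smaller elements after it = [9, 7, 11] -> 3
  9 (index 1): smaller elements after it = [7] -> 1
  7 (index 2): smaller elements after it = [] -> 0
Total inversions = 3 + 1 + 0 = 4
Final answer: 4


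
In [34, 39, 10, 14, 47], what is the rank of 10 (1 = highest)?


Sort descending: [47, 39, 34, 14, 10]
Find 10 in the sorted list.
10 is at position 5.
Final answer: 5


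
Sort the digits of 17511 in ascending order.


The number 17511 has digits: 1, 7, 5, 1, 1
Sorted: 1, 1, 1, 5, 7
Joining the sorted digits gives the result.
Final answer: 11157


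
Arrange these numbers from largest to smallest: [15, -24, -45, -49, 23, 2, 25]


Original list: [15, -24, -45, -49, 23, 2, 25]
Repeatedly take the largest remaining element:
  Remaining [15, -24, -45, -49, 23, 2, 25] -> largest is 25
  Remaining [15, -24, -45, -49, 23, 2] -> largest is 23
  Remaining [15, -24, -45, -49, 2] -> largest is 15
  Remaining [-24, -45, -49, 2] -> largest is 2
  Remaining [-24, -45, -49] -> largest is -24
  Remaining [-45, -49] -> largest is -45
  Remaining [-49] -> largest is -49
Collecting the picks in order gives the descending list.
Final answer: [25, 23, 15, 2, -24, -45, -49]


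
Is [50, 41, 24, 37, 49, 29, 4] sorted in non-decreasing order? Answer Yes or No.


Check consecutive pairs:
  50 <= 41? False
  41 <= 24? False
  24 <= 37? True
  37 <= 49? True
  49 <= 29? False
  29 <= 4? False
4 consecutive pair(s) are out of order, so the list is not sorted.
Final answer: No


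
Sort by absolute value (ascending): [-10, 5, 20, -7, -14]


Compute absolute values:
  |-10| = 10
  |5| = 5
  |20| = 20
  |-7| = 7
  |-14| = 14
Absolute values in increasing order: 5 < 7 < 10 < 14 < 20
Listing the original numbers in that order gives the answer.
Final answer: [5, -7, -10, -14, 20]


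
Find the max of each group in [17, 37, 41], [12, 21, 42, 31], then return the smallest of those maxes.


Find max of each group:
  Group 1: [17, 37, 41] -> max = 41
  Group 2: [12, 21, 42, 31] -> max = 42
Maxes: [41, 42]
Minimum of maxes = 41
Final answer: 41


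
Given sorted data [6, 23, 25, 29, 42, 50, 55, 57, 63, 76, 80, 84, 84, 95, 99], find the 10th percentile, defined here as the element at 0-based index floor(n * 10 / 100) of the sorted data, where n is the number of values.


The dataset has n = 15 elements.
Index = floor(15 * 10 / 100) = floor(150 / 100) = floor(1.5) = 1
Counting from index 0 in the sorted data, the element at index 1 is 23.
Final answer: 23


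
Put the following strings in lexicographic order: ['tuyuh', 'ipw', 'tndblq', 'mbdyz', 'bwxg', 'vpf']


Compare strings character by character (the first differing letter decides):
  'bwxg' < 'ipw' since 'b' < 'i' at position 1
  'ipw' < 'mbdyz' since 'i' < 'm' at position 1
  'mbdyz' < 'tndblq' since 'm' < 't' at position 1
  'tndblq' < 'tuyuh' since 'n' < 'u' at position 2
  'tuyuh' < 'vpf' since 't' < 'v' at position 1
Chaining these comparisons gives the alphabetical order.
Final answer: ['bwxg', 'ipw', 'mbdyz', 'tndblq', 'tuyuh', 'vpf']


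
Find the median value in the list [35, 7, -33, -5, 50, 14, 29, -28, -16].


First, sort the list: [-33, -28, -16, -5, 7, 14, 29, 35, 50]
The list has 9 elements (odd count).
The middle index is 4 (0-based), and the element there is 7.
Final answer: 7
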